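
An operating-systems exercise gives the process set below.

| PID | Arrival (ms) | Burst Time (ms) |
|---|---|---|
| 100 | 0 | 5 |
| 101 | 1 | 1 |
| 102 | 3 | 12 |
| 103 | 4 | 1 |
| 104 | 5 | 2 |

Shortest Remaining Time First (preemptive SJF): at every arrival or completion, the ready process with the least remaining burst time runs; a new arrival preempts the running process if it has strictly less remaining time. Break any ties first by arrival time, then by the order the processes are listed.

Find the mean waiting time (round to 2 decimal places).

2.00

Gantt: | 100 0-1 | 101 1-2 | 100 2-4 | 103 4-5 | 100 5-7 | 104 7-9 | 102 9-21 |
Completion: 100=7  101=2  102=21  103=5  104=9
Turnaround (C−A): 100=7  101=1  102=18  103=1  104=4
Waiting times: 100=2, 101=0, 102=6, 103=0, 104=2
Average waiting = (2+0+6+0+2) / 5 = 10/5 = 2.00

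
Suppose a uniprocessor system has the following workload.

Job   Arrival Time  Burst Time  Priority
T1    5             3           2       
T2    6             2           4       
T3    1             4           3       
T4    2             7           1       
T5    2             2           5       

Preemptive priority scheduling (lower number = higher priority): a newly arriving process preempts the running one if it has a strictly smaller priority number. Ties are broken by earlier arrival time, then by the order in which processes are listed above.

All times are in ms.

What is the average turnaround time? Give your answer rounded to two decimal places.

Gantt: | idle 0-1 | T3 1-2 | T4 2-9 | T1 9-12 | T3 12-15 | T2 15-17 | T5 17-19 |
Completion: T1=12  T2=17  T3=15  T4=9  T5=19
Turnaround times: T1=7, T2=11, T3=14, T4=7, T5=17
Average turnaround = (7+11+14+7+17) / 5 = 56/5 = 11.20

11.20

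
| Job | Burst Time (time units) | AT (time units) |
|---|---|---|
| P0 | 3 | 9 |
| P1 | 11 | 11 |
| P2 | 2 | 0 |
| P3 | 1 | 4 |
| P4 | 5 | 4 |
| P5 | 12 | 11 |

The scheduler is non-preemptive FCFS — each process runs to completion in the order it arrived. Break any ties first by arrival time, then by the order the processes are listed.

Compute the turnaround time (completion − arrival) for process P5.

Gantt: | P2 0-2 | idle 2-4 | P3 4-5 | P4 5-10 | P0 10-13 | P1 13-24 | P5 24-36 |
Completion: P0=13  P1=24  P2=2  P3=5  P4=10  P5=36
Turnaround (C−A): P0=4  P1=13  P2=2  P3=1  P4=6  P5=25
Turnaround(P5) = completion − arrival = 36 − 11 = 25

25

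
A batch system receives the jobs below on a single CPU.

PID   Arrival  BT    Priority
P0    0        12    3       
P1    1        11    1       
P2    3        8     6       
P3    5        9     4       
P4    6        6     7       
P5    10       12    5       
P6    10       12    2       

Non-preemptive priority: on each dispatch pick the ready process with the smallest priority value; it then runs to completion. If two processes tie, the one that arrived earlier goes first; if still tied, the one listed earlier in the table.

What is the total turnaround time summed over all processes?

269

Gantt: | P0 0-12 | P1 12-23 | P6 23-35 | P3 35-44 | P5 44-56 | P2 56-64 | P4 64-70 |
Completion: P0=12  P1=23  P2=64  P3=44  P4=70  P5=56  P6=35
Turnaround (C−A): P0=12  P1=22  P2=61  P3=39  P4=64  P5=46  P6=25
Turnaround = completion − arrival: P0=12, P1=22, P2=61, P3=39, P4=64, P5=46, P6=25
Total turnaround = 12 + 22 + 61 + 39 + 64 + 46 + 25 = 269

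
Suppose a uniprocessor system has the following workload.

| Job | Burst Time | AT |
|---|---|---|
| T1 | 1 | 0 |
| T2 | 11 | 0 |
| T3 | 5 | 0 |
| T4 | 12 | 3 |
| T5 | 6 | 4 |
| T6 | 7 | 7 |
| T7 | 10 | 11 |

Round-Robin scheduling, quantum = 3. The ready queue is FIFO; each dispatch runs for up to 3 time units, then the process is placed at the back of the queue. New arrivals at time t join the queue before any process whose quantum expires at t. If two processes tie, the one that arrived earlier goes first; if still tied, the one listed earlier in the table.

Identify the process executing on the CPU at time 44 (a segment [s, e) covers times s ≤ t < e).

Timeline: | T1 0-1 | T2 1-4 | T3 4-7 | T4 7-10 | T5 10-13 | T2 13-16 | T6 16-19 | T3 19-21 | T4 21-24 | T7 24-27 | T5 27-30 | T2 30-33 | T6 33-36 | T4 36-39 | T7 39-42 | T2 42-44 | T6 44-45 | T4 45-48 | T7 48-52 |
Completion: T1=1  T2=44  T3=21  T4=48  T5=30  T6=45  T7=52
Turnaround (C−A): T1=1  T2=44  T3=21  T4=45  T5=26  T6=38  T7=41

T6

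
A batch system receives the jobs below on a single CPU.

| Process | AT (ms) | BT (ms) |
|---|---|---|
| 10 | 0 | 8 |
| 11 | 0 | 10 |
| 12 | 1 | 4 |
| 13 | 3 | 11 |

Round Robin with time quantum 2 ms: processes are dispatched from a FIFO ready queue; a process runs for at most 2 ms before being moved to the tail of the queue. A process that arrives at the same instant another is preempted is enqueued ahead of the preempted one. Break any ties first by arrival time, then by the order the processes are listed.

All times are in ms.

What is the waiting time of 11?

Schedule: | 10 0-2 | 11 2-4 | 12 4-6 | 10 6-8 | 13 8-10 | 11 10-12 | 12 12-14 | 10 14-16 | 13 16-18 | 11 18-20 | 10 20-22 | 13 22-24 | 11 24-26 | 13 26-28 | 11 28-30 | 13 30-33 |
Completion: 10=22  11=30  12=14  13=33
Turnaround (C−A): 10=22  11=30  12=13  13=30
Waiting(11) = turnaround − burst = 30 − 10 = 20

20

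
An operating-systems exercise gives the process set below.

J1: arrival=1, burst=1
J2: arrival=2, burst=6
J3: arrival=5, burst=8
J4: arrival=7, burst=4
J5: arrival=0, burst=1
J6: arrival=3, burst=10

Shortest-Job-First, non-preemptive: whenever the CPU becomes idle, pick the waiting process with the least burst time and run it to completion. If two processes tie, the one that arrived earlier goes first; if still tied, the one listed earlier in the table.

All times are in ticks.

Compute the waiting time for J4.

1

Timeline: | J5 0-1 | J1 1-2 | J2 2-8 | J4 8-12 | J3 12-20 | J6 20-30 |
Completion: J1=2  J2=8  J3=20  J4=12  J5=1  J6=30
Turnaround (C−A): J1=1  J2=6  J3=15  J4=5  J5=1  J6=27
Waiting(J4) = turnaround − burst = 5 − 4 = 1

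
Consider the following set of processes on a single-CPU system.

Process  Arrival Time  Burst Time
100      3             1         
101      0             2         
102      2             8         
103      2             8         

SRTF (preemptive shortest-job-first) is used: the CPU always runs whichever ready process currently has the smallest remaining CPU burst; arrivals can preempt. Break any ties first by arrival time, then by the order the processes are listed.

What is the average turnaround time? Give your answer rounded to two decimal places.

Gantt: | 101 0-2 | 102 2-3 | 100 3-4 | 102 4-11 | 103 11-19 |
Completion: 100=4  101=2  102=11  103=19
Turnaround (C−A): 100=1  101=2  102=9  103=17
Turnaround times: 100=1, 101=2, 102=9, 103=17
Average turnaround = (1+2+9+17) / 4 = 29/4 = 7.25

7.25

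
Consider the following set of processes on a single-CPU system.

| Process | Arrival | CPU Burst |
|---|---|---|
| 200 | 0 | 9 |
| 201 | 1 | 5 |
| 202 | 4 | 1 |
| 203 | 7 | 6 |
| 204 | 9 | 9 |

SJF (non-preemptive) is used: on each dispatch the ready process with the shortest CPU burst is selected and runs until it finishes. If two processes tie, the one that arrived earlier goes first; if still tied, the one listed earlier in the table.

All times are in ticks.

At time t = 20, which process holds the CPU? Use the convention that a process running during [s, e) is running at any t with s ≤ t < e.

Timeline: | 200 0-9 | 202 9-10 | 201 10-15 | 203 15-21 | 204 21-30 |
Completion: 200=9  201=15  202=10  203=21  204=30

203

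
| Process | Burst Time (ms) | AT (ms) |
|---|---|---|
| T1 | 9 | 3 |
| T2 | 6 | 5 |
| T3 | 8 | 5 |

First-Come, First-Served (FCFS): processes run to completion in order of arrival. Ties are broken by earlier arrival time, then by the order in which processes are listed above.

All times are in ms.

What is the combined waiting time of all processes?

Timeline: | idle 0-3 | T1 3-12 | T2 12-18 | T3 18-26 |
Completion: T1=12  T2=18  T3=26
Turnaround (C−A): T1=9  T2=13  T3=21
Waiting = turnaround − burst: T1=0, T2=7, T3=13
Total waiting = 0 + 7 + 13 = 20

20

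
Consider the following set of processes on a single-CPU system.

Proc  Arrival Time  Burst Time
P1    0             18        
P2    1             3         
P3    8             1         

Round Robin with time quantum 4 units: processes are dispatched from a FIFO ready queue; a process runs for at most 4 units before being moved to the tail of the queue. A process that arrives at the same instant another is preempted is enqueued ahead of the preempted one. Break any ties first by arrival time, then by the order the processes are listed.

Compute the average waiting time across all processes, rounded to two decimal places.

3.33

Timeline: | P1 0-4 | P2 4-7 | P1 7-11 | P3 11-12 | P1 12-22 |
Completion: P1=22  P2=7  P3=12
Turnaround (C−A): P1=22  P2=6  P3=4
Waiting times: P1=4, P2=3, P3=3
Average waiting = (4+3+3) / 3 = 10/3 = 3.33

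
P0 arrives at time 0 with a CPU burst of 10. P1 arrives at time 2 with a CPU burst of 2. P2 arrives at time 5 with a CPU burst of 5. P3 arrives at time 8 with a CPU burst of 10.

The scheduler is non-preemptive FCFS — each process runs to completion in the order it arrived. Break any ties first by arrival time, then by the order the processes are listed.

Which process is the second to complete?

Timeline: | P0 0-10 | P1 10-12 | P2 12-17 | P3 17-27 |
Completion: P0=10  P1=12  P2=17  P3=27
Finish order: P0 → P1 → P2 → P3

P1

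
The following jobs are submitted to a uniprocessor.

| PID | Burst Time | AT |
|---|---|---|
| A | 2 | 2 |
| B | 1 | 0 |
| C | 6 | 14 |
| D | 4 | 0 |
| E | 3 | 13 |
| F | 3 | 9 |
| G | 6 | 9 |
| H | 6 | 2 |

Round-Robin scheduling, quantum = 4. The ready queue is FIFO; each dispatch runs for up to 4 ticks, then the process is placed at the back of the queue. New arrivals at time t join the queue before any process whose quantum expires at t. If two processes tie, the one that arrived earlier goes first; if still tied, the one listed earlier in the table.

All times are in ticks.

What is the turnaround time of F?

Schedule: | B 0-1 | D 1-5 | A 5-7 | H 7-11 | F 11-14 | G 14-18 | H 18-20 | E 20-23 | C 23-27 | G 27-29 | C 29-31 |
Completion: A=7  B=1  C=31  D=5  E=23  F=14  G=29  H=20
Turnaround(F) = completion − arrival = 14 − 9 = 5

5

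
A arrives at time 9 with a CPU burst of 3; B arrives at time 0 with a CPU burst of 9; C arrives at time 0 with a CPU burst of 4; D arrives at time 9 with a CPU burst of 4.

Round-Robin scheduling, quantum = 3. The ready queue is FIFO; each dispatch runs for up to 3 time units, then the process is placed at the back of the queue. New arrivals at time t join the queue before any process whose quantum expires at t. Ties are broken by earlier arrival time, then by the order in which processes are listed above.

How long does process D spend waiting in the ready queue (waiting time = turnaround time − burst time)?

7

Timeline: | B 0-3 | C 3-6 | B 6-9 | C 9-10 | A 10-13 | D 13-16 | B 16-19 | D 19-20 |
Completion: A=13  B=19  C=10  D=20
Turnaround (C−A): A=4  B=19  C=10  D=11
Waiting(D) = turnaround − burst = 11 − 4 = 7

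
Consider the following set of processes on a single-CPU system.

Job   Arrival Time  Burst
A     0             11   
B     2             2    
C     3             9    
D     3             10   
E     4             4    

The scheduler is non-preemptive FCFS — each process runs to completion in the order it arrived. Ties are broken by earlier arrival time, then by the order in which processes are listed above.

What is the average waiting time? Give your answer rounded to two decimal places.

Timeline: | A 0-11 | B 11-13 | C 13-22 | D 22-32 | E 32-36 |
Completion: A=11  B=13  C=22  D=32  E=36
Turnaround (C−A): A=11  B=11  C=19  D=29  E=32
Waiting times: A=0, B=9, C=10, D=19, E=28
Average waiting = (0+9+10+19+28) / 5 = 66/5 = 13.20

13.20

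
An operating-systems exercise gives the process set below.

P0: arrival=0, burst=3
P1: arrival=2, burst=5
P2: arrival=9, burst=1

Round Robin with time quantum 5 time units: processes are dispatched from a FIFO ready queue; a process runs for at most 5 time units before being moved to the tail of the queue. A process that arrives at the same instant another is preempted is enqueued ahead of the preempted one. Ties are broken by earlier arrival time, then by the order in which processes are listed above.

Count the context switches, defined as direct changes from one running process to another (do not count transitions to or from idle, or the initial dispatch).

1

Timeline: | P0 0-3 | P1 3-8 | idle 8-9 | P2 9-10 |
Completion: P0=3  P1=8  P2=10
Turnaround (C−A): P0=3  P1=6  P2=1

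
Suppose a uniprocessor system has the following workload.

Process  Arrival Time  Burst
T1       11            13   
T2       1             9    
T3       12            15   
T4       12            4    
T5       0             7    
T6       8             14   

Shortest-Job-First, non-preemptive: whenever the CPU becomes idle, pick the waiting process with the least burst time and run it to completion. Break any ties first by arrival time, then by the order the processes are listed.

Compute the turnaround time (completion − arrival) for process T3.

Gantt: | T5 0-7 | T2 7-16 | T4 16-20 | T1 20-33 | T6 33-47 | T3 47-62 |
Completion: T1=33  T2=16  T3=62  T4=20  T5=7  T6=47
Turnaround (C−A): T1=22  T2=15  T3=50  T4=8  T5=7  T6=39
Turnaround(T3) = completion − arrival = 62 − 12 = 50

50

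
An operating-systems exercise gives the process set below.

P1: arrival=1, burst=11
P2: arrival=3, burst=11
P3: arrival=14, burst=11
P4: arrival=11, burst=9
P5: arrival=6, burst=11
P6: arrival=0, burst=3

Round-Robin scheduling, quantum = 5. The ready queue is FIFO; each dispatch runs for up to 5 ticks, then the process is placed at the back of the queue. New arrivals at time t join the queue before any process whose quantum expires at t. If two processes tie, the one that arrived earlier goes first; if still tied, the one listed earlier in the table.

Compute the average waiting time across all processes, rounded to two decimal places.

27.33

Schedule: | P6 0-3 | P1 3-8 | P2 8-13 | P5 13-18 | P1 18-23 | P4 23-28 | P2 28-33 | P3 33-38 | P5 38-43 | P1 43-44 | P4 44-48 | P2 48-49 | P3 49-54 | P5 54-55 | P3 55-56 |
Completion: P1=44  P2=49  P3=56  P4=48  P5=55  P6=3
Turnaround (C−A): P1=43  P2=46  P3=42  P4=37  P5=49  P6=3
Waiting times: P1=32, P2=35, P3=31, P4=28, P5=38, P6=0
Average waiting = (32+35+31+28+38+0) / 6 = 164/6 = 27.33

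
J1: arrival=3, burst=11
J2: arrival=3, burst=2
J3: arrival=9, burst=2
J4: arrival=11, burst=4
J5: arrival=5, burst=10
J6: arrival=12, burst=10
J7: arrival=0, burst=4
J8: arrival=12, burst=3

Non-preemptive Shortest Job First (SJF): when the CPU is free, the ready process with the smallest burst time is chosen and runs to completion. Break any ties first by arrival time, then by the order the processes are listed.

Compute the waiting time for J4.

10

Schedule: | J7 0-4 | J2 4-6 | J5 6-16 | J3 16-18 | J8 18-21 | J4 21-25 | J6 25-35 | J1 35-46 |
Completion: J1=46  J2=6  J3=18  J4=25  J5=16  J6=35  J7=4  J8=21
Turnaround (C−A): J1=43  J2=3  J3=9  J4=14  J5=11  J6=23  J7=4  J8=9
Waiting(J4) = turnaround − burst = 14 − 4 = 10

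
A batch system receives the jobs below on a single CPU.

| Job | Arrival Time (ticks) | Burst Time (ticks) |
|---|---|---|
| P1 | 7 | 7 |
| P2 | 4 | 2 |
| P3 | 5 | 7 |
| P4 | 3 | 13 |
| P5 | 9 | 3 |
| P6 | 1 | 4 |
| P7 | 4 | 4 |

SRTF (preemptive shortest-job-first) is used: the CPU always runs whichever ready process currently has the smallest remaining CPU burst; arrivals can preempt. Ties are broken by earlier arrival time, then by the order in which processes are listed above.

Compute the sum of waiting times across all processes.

54

Schedule: | idle 0-1 | P6 1-5 | P2 5-7 | P7 7-11 | P5 11-14 | P3 14-21 | P1 21-28 | P4 28-41 |
Completion: P1=28  P2=7  P3=21  P4=41  P5=14  P6=5  P7=11
Turnaround (C−A): P1=21  P2=3  P3=16  P4=38  P5=5  P6=4  P7=7
Waiting = turnaround − burst: P1=14, P2=1, P3=9, P4=25, P5=2, P6=0, P7=3
Total waiting = 14 + 1 + 9 + 25 + 2 + 0 + 3 = 54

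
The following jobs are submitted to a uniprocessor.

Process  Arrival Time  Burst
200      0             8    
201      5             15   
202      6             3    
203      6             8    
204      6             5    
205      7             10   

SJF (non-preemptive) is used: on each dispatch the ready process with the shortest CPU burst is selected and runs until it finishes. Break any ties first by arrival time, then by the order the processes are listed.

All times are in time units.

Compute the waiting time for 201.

Timeline: | 200 0-8 | 202 8-11 | 204 11-16 | 203 16-24 | 205 24-34 | 201 34-49 |
Completion: 200=8  201=49  202=11  203=24  204=16  205=34
Waiting(201) = turnaround − burst = 44 − 15 = 29

29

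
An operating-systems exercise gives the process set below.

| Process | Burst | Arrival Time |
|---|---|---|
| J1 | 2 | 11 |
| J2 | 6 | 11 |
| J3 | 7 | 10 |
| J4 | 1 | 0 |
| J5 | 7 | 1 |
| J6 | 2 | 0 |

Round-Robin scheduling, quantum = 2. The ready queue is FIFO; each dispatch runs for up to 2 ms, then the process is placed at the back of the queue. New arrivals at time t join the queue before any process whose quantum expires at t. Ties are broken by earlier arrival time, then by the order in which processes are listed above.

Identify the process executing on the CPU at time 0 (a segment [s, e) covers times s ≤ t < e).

Gantt: | J4 0-1 | J6 1-3 | J5 3-10 | J3 10-12 | J1 12-14 | J2 14-16 | J3 16-18 | J2 18-20 | J3 20-22 | J2 22-24 | J3 24-25 |
Completion: J1=14  J2=24  J3=25  J4=1  J5=10  J6=3
Turnaround (C−A): J1=3  J2=13  J3=15  J4=1  J5=9  J6=3

J4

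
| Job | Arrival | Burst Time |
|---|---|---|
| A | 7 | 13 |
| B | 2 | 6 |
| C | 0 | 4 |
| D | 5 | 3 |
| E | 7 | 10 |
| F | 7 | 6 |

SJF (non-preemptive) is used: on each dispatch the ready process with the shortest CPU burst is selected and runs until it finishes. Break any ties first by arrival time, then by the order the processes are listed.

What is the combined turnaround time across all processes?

Timeline: | C 0-4 | B 4-10 | D 10-13 | F 13-19 | E 19-29 | A 29-42 |
Completion: A=42  B=10  C=4  D=13  E=29  F=19
Turnaround = completion − arrival: A=35, B=8, C=4, D=8, E=22, F=12
Total turnaround = 35 + 8 + 4 + 8 + 22 + 12 = 89

89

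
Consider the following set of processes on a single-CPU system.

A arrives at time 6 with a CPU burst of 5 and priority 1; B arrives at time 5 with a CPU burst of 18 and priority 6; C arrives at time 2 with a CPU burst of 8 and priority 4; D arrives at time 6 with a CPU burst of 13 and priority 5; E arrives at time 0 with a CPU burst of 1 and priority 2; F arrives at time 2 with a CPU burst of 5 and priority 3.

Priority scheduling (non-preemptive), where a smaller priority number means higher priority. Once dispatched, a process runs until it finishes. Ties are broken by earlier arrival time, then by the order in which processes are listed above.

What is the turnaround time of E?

1

Gantt: | E 0-1 | idle 1-2 | F 2-7 | A 7-12 | C 12-20 | D 20-33 | B 33-51 |
Completion: A=12  B=51  C=20  D=33  E=1  F=7
Turnaround (C−A): A=6  B=46  C=18  D=27  E=1  F=5
Turnaround(E) = completion − arrival = 1 − 0 = 1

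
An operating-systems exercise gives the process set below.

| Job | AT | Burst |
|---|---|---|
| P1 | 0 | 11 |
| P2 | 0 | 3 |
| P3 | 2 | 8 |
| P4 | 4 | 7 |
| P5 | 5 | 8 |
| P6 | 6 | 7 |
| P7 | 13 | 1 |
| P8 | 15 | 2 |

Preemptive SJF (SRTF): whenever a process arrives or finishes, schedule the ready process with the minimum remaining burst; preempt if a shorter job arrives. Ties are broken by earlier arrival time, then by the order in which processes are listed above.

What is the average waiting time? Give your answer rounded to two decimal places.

10.63

Timeline: | P2 0-3 | P3 3-11 | P4 11-13 | P7 13-14 | P4 14-15 | P8 15-17 | P4 17-21 | P6 21-28 | P5 28-36 | P1 36-47 |
Completion: P1=47  P2=3  P3=11  P4=21  P5=36  P6=28  P7=14  P8=17
Waiting times: P1=36, P2=0, P3=1, P4=10, P5=23, P6=15, P7=0, P8=0
Average waiting = (36+0+1+10+23+15+0+0) / 8 = 85/8 = 10.63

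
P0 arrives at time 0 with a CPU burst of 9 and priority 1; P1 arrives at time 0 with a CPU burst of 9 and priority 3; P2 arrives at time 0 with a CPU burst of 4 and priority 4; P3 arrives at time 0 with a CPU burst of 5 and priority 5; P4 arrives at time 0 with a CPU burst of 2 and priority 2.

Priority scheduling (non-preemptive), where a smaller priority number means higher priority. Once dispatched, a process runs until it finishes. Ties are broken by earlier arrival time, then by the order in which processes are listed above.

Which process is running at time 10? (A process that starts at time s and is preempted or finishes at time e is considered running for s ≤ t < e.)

P4

Timeline: | P0 0-9 | P4 9-11 | P1 11-20 | P2 20-24 | P3 24-29 |
Completion: P0=9  P1=20  P2=24  P3=29  P4=11
Turnaround (C−A): P0=9  P1=20  P2=24  P3=29  P4=11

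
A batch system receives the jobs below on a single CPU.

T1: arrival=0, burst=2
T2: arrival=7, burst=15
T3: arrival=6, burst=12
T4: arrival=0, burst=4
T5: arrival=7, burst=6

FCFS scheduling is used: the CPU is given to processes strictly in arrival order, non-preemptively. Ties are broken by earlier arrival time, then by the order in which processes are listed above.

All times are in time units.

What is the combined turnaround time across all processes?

Timeline: | T1 0-2 | T4 2-6 | T3 6-18 | T2 18-33 | T5 33-39 |
Completion: T1=2  T2=33  T3=18  T4=6  T5=39
Turnaround (C−A): T1=2  T2=26  T3=12  T4=6  T5=32
Turnaround = completion − arrival: T1=2, T2=26, T3=12, T4=6, T5=32
Total turnaround = 2 + 26 + 12 + 6 + 32 = 78

78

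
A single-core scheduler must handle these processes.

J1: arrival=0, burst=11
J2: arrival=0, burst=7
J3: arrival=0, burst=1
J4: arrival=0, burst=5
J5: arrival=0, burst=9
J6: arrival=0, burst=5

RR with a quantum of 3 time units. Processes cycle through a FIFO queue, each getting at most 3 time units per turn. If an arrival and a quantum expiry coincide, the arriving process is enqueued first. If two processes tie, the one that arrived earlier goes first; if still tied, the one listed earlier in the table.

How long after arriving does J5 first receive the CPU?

10

Timeline: | J1 0-3 | J2 3-6 | J3 6-7 | J4 7-10 | J5 10-13 | J6 13-16 | J1 16-19 | J2 19-22 | J4 22-24 | J5 24-27 | J6 27-29 | J1 29-32 | J2 32-33 | J5 33-36 | J1 36-38 |
Completion: J1=38  J2=33  J3=7  J4=24  J5=36  J6=29
Turnaround (C−A): J1=38  J2=33  J3=7  J4=24  J5=36  J6=29
Response(J5) = first start − arrival = 10 − 0 = 10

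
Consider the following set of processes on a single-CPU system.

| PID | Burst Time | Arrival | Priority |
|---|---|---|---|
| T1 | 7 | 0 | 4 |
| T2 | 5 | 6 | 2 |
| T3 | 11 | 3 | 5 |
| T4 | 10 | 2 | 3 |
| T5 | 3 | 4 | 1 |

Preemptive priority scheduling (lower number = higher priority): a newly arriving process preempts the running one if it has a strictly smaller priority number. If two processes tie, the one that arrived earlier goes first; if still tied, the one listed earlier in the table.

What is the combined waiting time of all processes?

Timeline: | T1 0-2 | T4 2-4 | T5 4-7 | T2 7-12 | T4 12-20 | T1 20-25 | T3 25-36 |
Completion: T1=25  T2=12  T3=36  T4=20  T5=7
Waiting = turnaround − burst: T1=18, T2=1, T3=22, T4=8, T5=0
Total waiting = 18 + 1 + 22 + 8 + 0 = 49

49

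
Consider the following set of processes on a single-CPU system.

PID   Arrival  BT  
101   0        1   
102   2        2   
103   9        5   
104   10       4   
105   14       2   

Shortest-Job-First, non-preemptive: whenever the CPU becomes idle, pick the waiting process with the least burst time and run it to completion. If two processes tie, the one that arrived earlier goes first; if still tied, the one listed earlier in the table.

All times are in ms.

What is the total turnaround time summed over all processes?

Schedule: | 101 0-1 | idle 1-2 | 102 2-4 | idle 4-9 | 103 9-14 | 105 14-16 | 104 16-20 |
Completion: 101=1  102=4  103=14  104=20  105=16
Turnaround (C−A): 101=1  102=2  103=5  104=10  105=2
Turnaround = completion − arrival: 101=1, 102=2, 103=5, 104=10, 105=2
Total turnaround = 1 + 2 + 5 + 10 + 2 = 20

20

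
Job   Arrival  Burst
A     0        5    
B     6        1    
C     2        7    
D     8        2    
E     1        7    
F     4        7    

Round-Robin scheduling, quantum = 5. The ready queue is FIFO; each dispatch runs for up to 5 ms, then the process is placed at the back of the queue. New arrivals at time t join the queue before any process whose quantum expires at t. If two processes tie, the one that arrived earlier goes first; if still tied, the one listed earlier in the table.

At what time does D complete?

23

Gantt: | A 0-5 | E 5-10 | C 10-15 | F 15-20 | B 20-21 | D 21-23 | E 23-25 | C 25-27 | F 27-29 |
Completion: A=5  B=21  C=27  D=23  E=25  F=29
Turnaround (C−A): A=5  B=15  C=25  D=15  E=24  F=25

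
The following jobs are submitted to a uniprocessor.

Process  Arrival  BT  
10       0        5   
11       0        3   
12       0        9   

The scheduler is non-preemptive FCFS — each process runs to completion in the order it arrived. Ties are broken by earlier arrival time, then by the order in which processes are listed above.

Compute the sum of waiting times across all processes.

Schedule: | 10 0-5 | 11 5-8 | 12 8-17 |
Completion: 10=5  11=8  12=17
Waiting = turnaround − burst: 10=0, 11=5, 12=8
Total waiting = 0 + 5 + 8 = 13

13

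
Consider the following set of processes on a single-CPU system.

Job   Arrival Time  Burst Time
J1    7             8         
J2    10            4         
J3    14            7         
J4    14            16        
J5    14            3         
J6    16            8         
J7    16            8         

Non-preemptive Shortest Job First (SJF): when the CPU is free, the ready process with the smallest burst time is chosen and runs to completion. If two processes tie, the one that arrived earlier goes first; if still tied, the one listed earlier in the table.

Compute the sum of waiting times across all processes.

82

Schedule: | idle 0-7 | J1 7-15 | J5 15-18 | J2 18-22 | J3 22-29 | J6 29-37 | J7 37-45 | J4 45-61 |
Completion: J1=15  J2=22  J3=29  J4=61  J5=18  J6=37  J7=45
Turnaround (C−A): J1=8  J2=12  J3=15  J4=47  J5=4  J6=21  J7=29
Waiting = turnaround − burst: J1=0, J2=8, J3=8, J4=31, J5=1, J6=13, J7=21
Total waiting = 0 + 8 + 8 + 31 + 1 + 13 + 21 = 82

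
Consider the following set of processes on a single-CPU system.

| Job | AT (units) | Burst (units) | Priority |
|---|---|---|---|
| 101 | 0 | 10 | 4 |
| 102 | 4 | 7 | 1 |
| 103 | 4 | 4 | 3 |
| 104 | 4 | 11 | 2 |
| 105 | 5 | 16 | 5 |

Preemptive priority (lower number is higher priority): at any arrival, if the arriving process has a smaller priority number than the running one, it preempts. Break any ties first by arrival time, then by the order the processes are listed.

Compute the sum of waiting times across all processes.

Schedule: | 101 0-4 | 102 4-11 | 104 11-22 | 103 22-26 | 101 26-32 | 105 32-48 |
Completion: 101=32  102=11  103=26  104=22  105=48
Turnaround (C−A): 101=32  102=7  103=22  104=18  105=43
Waiting = turnaround − burst: 101=22, 102=0, 103=18, 104=7, 105=27
Total waiting = 22 + 0 + 18 + 7 + 27 = 74

74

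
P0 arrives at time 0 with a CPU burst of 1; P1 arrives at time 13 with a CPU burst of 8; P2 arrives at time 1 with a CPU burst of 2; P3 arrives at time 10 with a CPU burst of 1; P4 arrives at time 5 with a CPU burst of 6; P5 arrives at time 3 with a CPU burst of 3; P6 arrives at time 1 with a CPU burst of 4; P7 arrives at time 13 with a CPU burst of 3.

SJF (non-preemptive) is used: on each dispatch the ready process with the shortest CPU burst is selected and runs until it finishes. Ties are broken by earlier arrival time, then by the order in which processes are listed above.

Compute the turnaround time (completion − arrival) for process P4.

Schedule: | P0 0-1 | P2 1-3 | P5 3-6 | P6 6-10 | P3 10-11 | P4 11-17 | P7 17-20 | P1 20-28 |
Completion: P0=1  P1=28  P2=3  P3=11  P4=17  P5=6  P6=10  P7=20
Turnaround(P4) = completion − arrival = 17 − 5 = 12

12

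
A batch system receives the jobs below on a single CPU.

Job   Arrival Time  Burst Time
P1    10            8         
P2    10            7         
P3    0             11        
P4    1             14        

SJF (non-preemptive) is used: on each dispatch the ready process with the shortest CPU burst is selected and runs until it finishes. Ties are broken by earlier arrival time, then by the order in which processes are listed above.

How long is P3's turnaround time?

11

Schedule: | P3 0-11 | P2 11-18 | P1 18-26 | P4 26-40 |
Completion: P1=26  P2=18  P3=11  P4=40
Turnaround (C−A): P1=16  P2=8  P3=11  P4=39
Turnaround(P3) = completion − arrival = 11 − 0 = 11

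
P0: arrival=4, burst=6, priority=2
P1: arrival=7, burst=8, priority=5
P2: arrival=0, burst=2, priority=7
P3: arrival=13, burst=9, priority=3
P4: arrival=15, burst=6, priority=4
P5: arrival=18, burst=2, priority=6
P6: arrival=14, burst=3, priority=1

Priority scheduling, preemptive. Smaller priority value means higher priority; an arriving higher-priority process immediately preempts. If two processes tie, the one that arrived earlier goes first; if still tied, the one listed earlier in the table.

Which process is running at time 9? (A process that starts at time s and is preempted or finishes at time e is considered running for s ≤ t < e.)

P0

Gantt: | P2 0-2 | idle 2-4 | P0 4-10 | P1 10-13 | P3 13-14 | P6 14-17 | P3 17-25 | P4 25-31 | P1 31-36 | P5 36-38 |
Completion: P0=10  P1=36  P2=2  P3=25  P4=31  P5=38  P6=17
Turnaround (C−A): P0=6  P1=29  P2=2  P3=12  P4=16  P5=20  P6=3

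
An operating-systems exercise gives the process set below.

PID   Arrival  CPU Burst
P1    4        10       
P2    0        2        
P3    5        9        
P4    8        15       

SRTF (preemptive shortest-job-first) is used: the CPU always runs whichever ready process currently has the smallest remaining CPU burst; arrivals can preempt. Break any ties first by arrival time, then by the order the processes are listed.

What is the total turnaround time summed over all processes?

60

Timeline: | P2 0-2 | idle 2-4 | P1 4-14 | P3 14-23 | P4 23-38 |
Completion: P1=14  P2=2  P3=23  P4=38
Turnaround (C−A): P1=10  P2=2  P3=18  P4=30
Turnaround = completion − arrival: P1=10, P2=2, P3=18, P4=30
Total turnaround = 10 + 2 + 18 + 30 = 60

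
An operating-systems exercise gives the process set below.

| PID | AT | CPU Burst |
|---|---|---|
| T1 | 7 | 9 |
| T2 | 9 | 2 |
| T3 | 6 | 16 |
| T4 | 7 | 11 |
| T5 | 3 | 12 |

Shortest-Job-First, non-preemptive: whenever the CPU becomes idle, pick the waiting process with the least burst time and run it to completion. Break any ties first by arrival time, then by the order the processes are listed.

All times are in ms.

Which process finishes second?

T2

Timeline: | idle 0-3 | T5 3-15 | T2 15-17 | T1 17-26 | T4 26-37 | T3 37-53 |
Completion: T1=26  T2=17  T3=53  T4=37  T5=15
Turnaround (C−A): T1=19  T2=8  T3=47  T4=30  T5=12
Finish order: T5 → T2 → T1 → T4 → T3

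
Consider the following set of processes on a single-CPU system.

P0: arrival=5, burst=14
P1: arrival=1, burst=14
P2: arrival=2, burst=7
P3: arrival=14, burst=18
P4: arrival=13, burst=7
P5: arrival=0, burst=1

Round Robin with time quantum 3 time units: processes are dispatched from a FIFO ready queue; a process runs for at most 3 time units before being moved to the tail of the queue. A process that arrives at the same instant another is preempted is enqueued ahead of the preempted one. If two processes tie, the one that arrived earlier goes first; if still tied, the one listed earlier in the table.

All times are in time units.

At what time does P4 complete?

Gantt: | P5 0-1 | P1 1-4 | P2 4-7 | P1 7-10 | P0 10-13 | P2 13-16 | P1 16-19 | P4 19-22 | P0 22-25 | P3 25-28 | P2 28-29 | P1 29-32 | P4 32-35 | P0 35-38 | P3 38-41 | P1 41-43 | P4 43-44 | P0 44-47 | P3 47-50 | P0 50-52 | P3 52-61 |
Completion: P0=52  P1=43  P2=29  P3=61  P4=44  P5=1

44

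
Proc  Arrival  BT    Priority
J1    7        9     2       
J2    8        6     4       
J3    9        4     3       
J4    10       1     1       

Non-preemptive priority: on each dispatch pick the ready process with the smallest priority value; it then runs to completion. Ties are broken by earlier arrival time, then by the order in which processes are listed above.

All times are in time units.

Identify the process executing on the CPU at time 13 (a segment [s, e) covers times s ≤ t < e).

Schedule: | idle 0-7 | J1 7-16 | J4 16-17 | J3 17-21 | J2 21-27 |
Completion: J1=16  J2=27  J3=21  J4=17
Turnaround (C−A): J1=9  J2=19  J3=12  J4=7

J1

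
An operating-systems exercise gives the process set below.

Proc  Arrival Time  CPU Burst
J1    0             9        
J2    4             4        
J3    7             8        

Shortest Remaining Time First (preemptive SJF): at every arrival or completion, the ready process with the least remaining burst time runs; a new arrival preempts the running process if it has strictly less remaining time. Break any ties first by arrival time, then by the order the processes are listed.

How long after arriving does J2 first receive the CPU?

0

Timeline: | J1 0-4 | J2 4-8 | J1 8-13 | J3 13-21 |
Completion: J1=13  J2=8  J3=21
Turnaround (C−A): J1=13  J2=4  J3=14
Response(J2) = first start − arrival = 4 − 4 = 0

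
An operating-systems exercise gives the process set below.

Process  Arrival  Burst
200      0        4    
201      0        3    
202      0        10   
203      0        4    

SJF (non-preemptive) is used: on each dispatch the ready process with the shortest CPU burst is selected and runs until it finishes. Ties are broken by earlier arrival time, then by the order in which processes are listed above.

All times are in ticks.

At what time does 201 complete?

3

Gantt: | 201 0-3 | 200 3-7 | 203 7-11 | 202 11-21 |
Completion: 200=7  201=3  202=21  203=11
Turnaround (C−A): 200=7  201=3  202=21  203=11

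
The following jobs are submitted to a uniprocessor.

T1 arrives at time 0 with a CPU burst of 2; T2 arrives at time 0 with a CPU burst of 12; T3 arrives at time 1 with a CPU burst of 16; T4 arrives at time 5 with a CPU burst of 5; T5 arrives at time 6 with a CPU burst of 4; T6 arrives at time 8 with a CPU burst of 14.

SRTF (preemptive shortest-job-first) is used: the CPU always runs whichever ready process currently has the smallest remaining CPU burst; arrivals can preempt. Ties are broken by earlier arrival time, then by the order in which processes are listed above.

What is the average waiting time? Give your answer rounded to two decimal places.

Gantt: | T1 0-2 | T2 2-5 | T4 5-10 | T5 10-14 | T2 14-23 | T6 23-37 | T3 37-53 |
Completion: T1=2  T2=23  T3=53  T4=10  T5=14  T6=37
Turnaround (C−A): T1=2  T2=23  T3=52  T4=5  T5=8  T6=29
Waiting times: T1=0, T2=11, T3=36, T4=0, T5=4, T6=15
Average waiting = (0+11+36+0+4+15) / 6 = 66/6 = 11.00

11.00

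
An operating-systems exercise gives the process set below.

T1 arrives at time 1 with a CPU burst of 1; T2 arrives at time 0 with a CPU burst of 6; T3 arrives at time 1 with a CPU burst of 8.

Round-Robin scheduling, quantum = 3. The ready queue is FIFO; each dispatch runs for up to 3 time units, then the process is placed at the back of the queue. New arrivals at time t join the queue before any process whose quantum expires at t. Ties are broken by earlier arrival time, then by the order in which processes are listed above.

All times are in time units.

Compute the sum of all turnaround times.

27

Schedule: | T2 0-3 | T1 3-4 | T3 4-7 | T2 7-10 | T3 10-15 |
Completion: T1=4  T2=10  T3=15
Turnaround = completion − arrival: T1=3, T2=10, T3=14
Total turnaround = 3 + 10 + 14 = 27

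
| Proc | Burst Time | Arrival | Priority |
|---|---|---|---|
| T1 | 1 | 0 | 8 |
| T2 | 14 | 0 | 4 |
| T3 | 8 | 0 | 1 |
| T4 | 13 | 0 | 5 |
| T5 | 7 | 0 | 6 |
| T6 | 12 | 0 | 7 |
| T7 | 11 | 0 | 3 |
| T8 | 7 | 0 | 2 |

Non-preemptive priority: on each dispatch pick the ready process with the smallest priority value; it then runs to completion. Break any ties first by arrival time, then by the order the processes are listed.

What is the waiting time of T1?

72

Gantt: | T3 0-8 | T8 8-15 | T7 15-26 | T2 26-40 | T4 40-53 | T5 53-60 | T6 60-72 | T1 72-73 |
Completion: T1=73  T2=40  T3=8  T4=53  T5=60  T6=72  T7=26  T8=15
Turnaround (C−A): T1=73  T2=40  T3=8  T4=53  T5=60  T6=72  T7=26  T8=15
Waiting(T1) = turnaround − burst = 73 − 1 = 72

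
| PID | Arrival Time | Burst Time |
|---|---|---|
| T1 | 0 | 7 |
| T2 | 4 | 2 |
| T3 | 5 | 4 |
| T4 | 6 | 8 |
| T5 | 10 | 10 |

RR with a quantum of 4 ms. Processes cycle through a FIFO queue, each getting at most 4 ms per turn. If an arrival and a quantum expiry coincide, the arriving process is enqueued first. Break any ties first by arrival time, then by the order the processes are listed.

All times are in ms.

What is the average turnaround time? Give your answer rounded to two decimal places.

Gantt: | T1 0-4 | T2 4-6 | T1 6-9 | T3 9-13 | T4 13-17 | T5 17-21 | T4 21-25 | T5 25-31 |
Completion: T1=9  T2=6  T3=13  T4=25  T5=31
Turnaround times: T1=9, T2=2, T3=8, T4=19, T5=21
Average turnaround = (9+2+8+19+21) / 5 = 59/5 = 11.80

11.80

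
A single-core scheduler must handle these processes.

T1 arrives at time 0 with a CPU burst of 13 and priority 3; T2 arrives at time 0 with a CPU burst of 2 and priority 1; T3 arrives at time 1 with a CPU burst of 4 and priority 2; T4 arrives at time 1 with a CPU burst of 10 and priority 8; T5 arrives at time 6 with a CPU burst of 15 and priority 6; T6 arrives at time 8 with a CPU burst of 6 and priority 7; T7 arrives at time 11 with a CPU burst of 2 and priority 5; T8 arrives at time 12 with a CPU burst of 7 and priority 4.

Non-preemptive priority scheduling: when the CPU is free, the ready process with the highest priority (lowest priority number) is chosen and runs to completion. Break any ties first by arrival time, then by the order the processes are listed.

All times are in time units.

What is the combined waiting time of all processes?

Gantt: | T2 0-2 | T3 2-6 | T1 6-19 | T8 19-26 | T7 26-28 | T5 28-43 | T6 43-49 | T4 49-59 |
Completion: T1=19  T2=2  T3=6  T4=59  T5=43  T6=49  T7=28  T8=26
Waiting = turnaround − burst: T1=6, T2=0, T3=1, T4=48, T5=22, T6=35, T7=15, T8=7
Total waiting = 6 + 0 + 1 + 48 + 22 + 35 + 15 + 7 = 134

134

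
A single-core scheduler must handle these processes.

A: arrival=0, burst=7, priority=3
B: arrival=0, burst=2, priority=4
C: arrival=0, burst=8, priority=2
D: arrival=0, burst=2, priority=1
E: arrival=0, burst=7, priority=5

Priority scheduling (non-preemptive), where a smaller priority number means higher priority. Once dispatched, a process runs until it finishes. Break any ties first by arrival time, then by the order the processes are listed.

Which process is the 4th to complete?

Gantt: | D 0-2 | C 2-10 | A 10-17 | B 17-19 | E 19-26 |
Completion: A=17  B=19  C=10  D=2  E=26
Finish order: D → C → A → B → E

B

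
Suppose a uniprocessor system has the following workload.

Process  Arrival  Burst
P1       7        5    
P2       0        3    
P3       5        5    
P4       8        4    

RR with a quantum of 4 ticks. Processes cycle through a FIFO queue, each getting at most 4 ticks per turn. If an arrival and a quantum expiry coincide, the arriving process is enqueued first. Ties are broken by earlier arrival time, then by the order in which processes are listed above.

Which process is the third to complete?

P3

Schedule: | P2 0-3 | idle 3-5 | P3 5-9 | P1 9-13 | P4 13-17 | P3 17-18 | P1 18-19 |
Completion: P1=19  P2=3  P3=18  P4=17
Turnaround (C−A): P1=12  P2=3  P3=13  P4=9
Finish order: P2 → P4 → P3 → P1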